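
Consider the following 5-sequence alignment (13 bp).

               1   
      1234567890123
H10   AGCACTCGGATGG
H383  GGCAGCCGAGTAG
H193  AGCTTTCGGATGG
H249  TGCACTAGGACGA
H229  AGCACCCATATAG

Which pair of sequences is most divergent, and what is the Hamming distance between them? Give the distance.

9

Pairwise Hamming distances:
  H10 vs H383: 6
  H10 vs H193: 2
  H10 vs H249: 4
  H10 vs H229: 4
  H383 vs H193: 7
  H383 vs H249: 9
  H383 vs H229: 5
  H193 vs H249: 6
  H193 vs H229: 6
  H249 vs H229: 8
The largest is 9, between H383 and H249.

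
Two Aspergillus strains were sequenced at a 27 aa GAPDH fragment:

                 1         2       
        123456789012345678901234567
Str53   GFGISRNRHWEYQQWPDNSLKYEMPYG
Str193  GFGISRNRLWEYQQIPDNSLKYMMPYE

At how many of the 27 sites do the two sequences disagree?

4

Mismatches occur at site 9 (H→L), site 15 (W→I), site 23 (E→M), site 27 (G→E).
That gives 4 mismatches out of 27 aligned sites, so the Hamming distance is 4.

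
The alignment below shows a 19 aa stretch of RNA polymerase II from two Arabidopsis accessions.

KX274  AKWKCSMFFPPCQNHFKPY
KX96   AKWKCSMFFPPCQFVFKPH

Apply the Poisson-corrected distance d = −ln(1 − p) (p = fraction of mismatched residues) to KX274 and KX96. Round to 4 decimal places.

Mismatches occur at site 14 (N→F), site 15 (H→V), site 19 (Y→H).
p = 3/19 = 0.157895.
d = −ln(1 − 0.157895) = −ln(0.842105) = 0.1719.

0.1719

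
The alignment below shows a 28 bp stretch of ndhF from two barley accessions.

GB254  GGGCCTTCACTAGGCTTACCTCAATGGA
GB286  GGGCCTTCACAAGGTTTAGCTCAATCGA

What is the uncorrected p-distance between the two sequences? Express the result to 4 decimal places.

Differing sites — 11:T/A; 15:C/T; 19:C/G; 26:G/C.
There are 4 differences over 28 sites, so p = 4/28 = 0.1429.

0.1429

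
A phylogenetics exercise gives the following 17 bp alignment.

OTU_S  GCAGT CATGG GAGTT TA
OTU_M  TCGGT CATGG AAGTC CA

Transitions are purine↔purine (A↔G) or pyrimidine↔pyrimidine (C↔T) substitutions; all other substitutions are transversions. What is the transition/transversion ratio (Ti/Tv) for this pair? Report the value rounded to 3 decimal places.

4.000

Mismatches occur at site 1 (G→T, transversion), site 3 (A→G, transition), site 11 (G→A, transition), site 15 (T→C, transition), site 16 (T→C, transition).
Of the 5 differences, 4 transitions and 1 transversion, so Ti/Tv = 4/1 = 4.000.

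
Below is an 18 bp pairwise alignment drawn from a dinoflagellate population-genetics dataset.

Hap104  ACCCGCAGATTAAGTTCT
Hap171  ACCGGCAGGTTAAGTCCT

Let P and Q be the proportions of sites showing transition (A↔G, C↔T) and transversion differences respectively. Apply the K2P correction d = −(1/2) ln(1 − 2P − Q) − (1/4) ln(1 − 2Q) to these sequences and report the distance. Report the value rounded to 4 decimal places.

0.1922

Differing sites — 4:C/G (Tv); 9:A/G (Ti); 16:T/C (Ti).
Of the 3 differences, 2 transitions and 1 transversion over 18 sites: P = 2/18 = 0.111111, Q = 1/18 = 0.055556.
d = −0.5·ln(0.722222) − 0.25·ln(0.888888) = −0.5·(-0.325423) − 0.25·(-0.117784) = 0.1922.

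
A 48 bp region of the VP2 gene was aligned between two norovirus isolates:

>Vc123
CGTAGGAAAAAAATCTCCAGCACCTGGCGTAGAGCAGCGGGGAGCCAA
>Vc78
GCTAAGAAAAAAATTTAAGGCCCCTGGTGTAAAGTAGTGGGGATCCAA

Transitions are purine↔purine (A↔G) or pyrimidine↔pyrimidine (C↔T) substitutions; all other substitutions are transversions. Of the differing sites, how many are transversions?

6

Differing sites — 1:C/G (Tv); 2:G/C (Tv); 5:G/A (Ti); 15:C/T (Ti); 17:C/A (Tv); 18:C/A (Tv); 19:A/G (Ti); 22:A/C (Tv); 28:C/T (Ti); 32:G/A (Ti); 35:C/T (Ti); 38:C/T (Ti); 44:G/T (Tv).
Of the 13 differences, 7 transitions and 6 transversions, so the answer is 6.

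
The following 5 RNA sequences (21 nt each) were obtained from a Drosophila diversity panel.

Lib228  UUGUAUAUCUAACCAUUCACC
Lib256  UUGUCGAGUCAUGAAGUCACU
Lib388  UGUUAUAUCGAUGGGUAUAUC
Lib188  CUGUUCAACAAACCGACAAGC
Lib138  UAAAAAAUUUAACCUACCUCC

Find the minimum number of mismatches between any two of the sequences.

Pairwise Hamming distances:
  Lib228 vs Lib256: 10
  Lib228 vs Lib388: 10
  Lib228 vs Lib188: 10
  Lib228 vs Lib138: 9
  Lib256 vs Lib388: 14
  Lib256 vs Lib188: 15
  Lib256 vs Lib138: 15
  Lib388 vs Lib188: 14
  Lib388 vs Lib138: 15
  Lib188 vs Lib138: 13
The smallest is 9, between Lib228 and Lib138.

9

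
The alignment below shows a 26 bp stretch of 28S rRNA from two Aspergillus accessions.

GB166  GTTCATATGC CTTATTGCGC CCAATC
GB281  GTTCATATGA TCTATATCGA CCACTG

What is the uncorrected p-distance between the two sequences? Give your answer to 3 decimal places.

0.308

The sequences differ at positions 10 (C/A), 11 (C/T), 12 (T/C), 16 (T/A), 17 (G/T), 20 (C/A), 24 (A/C), 26 (C/G).
There are 8 differences over 26 sites, so p = 8/26 = 0.308.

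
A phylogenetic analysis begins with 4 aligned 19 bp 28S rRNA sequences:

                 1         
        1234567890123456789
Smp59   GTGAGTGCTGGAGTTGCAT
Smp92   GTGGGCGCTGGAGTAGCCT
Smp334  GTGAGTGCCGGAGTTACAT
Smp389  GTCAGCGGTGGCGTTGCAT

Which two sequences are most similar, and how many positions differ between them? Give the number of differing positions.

Pairwise Hamming distances:
  Smp59 vs Smp92: 4
  Smp59 vs Smp334: 2
  Smp59 vs Smp389: 4
  Smp92 vs Smp334: 6
  Smp92 vs Smp389: 6
  Smp334 vs Smp389: 6
The smallest is 2, between Smp59 and Smp334.

2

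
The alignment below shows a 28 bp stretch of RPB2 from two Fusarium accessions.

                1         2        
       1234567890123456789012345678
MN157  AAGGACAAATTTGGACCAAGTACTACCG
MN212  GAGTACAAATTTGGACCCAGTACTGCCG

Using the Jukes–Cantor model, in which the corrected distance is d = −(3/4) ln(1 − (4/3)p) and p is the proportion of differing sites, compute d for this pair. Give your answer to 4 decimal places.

0.1585

The sequences differ at positions 1 (A/G), 4 (G/T), 18 (A/C), 25 (A/G).
p = 4/28 = 0.142857.
d = −0.75 · ln(1 − (4/3)·0.142857) = −0.75 · ln(0.809524) = −0.75 · (-0.211309) = 0.1585.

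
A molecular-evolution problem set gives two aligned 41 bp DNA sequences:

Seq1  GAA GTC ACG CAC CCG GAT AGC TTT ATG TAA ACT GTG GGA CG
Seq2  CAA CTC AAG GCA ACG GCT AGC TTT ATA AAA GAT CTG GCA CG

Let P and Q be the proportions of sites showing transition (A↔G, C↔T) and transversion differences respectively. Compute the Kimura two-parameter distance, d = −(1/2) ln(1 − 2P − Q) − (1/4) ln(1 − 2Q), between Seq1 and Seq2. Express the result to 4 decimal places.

0.4674

Differing sites — 1:G/C (Tv); 4:G/C (Tv); 8:C/A (Tv); 10:C/G (Tv); 11:A/C (Tv); 12:C/A (Tv); 13:C/A (Tv); 17:A/C (Tv); 27:G/A (Ti); 28:T/A (Tv); 31:A/G (Ti); 32:C/A (Tv); 34:G/C (Tv); 38:G/C (Tv).
Of the 14 differences, 2 transitions and 12 transversions over 41 sites: P = 2/41 = 0.048780, Q = 12/41 = 0.292683.
d = −0.5·ln(0.609757) − 0.25·ln(0.414634) = −0.5·(-0.494695) − 0.25·(-0.880359) = 0.4674.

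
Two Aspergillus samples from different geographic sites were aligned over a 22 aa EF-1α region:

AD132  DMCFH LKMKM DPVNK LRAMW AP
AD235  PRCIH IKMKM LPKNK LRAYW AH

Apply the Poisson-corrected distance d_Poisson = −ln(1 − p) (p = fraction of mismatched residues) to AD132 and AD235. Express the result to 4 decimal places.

Mismatches occur at site 1 (D/P), site 2 (M/R), site 4 (F/I), site 6 (L/I), site 11 (D/L), site 13 (V/K), site 19 (M/Y), site 22 (P/H).
p = 8/22 = 0.363636.
d = −ln(1 − 0.363636) = −ln(0.636364) = 0.4520.

0.4520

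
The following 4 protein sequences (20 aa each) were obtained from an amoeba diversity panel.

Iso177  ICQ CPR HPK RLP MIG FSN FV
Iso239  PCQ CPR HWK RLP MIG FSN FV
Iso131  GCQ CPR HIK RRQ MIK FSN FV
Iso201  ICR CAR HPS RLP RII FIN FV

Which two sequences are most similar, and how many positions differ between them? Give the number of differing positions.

Pairwise Hamming distances:
  Iso177 vs Iso239: 2
  Iso177 vs Iso131: 5
  Iso177 vs Iso201: 6
  Iso239 vs Iso131: 5
  Iso239 vs Iso201: 8
  Iso131 vs Iso201: 10
The smallest is 2, between Iso177 and Iso239.

2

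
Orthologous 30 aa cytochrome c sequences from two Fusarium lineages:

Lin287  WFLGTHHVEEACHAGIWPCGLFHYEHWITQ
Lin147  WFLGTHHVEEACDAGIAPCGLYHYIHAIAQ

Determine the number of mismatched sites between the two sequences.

Mismatches occur at site 13 (H→D), site 17 (W→A), site 22 (F→Y), site 25 (E→I), site 27 (W→A), site 29 (T→A).
That gives 6 mismatches out of 30 aligned sites, so the Hamming distance is 6.

6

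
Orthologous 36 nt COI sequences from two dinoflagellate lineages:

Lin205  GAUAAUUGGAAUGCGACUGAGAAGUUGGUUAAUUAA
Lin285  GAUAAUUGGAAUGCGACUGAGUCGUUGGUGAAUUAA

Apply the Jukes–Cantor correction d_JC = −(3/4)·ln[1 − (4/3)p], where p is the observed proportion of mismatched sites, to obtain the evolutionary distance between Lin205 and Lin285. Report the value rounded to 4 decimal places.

Differing sites — 22:A/U; 23:A/C; 30:U/G.
p = 3/36 = 0.083333.
d = −0.75 · ln(1 − (4/3)·0.083333) = −0.75 · ln(0.888889) = −0.75 · (-0.117783) = 0.0883.

0.0883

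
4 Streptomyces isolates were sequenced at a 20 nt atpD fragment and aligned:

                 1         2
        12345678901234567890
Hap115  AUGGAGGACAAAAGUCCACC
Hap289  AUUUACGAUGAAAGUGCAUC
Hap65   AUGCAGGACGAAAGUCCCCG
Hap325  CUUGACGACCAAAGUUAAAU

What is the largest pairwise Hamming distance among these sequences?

Pairwise Hamming distances:
  Hap115 vs Hap289: 7
  Hap115 vs Hap65: 4
  Hap115 vs Hap325: 8
  Hap289 vs Hap65: 8
  Hap289 vs Hap325: 8
  Hap65 vs Hap325: 10
The largest is 10, between Hap65 and Hap325.

10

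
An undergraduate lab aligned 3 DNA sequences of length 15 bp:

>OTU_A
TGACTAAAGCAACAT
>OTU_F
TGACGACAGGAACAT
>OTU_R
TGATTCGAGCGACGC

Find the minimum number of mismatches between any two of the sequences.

Pairwise Hamming distances:
  OTU_A vs OTU_F: 3
  OTU_A vs OTU_R: 6
  OTU_F vs OTU_R: 8
The smallest is 3, between OTU_A and OTU_F.

3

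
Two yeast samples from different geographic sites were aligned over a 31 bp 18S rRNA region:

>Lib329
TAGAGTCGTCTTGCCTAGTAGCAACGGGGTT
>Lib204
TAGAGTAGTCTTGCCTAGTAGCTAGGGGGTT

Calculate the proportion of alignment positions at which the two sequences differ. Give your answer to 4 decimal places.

0.0968

Differing sites — 7:C/A; 23:A/T; 25:C/G.
There are 3 differences over 31 sites, so p = 3/31 = 0.0968.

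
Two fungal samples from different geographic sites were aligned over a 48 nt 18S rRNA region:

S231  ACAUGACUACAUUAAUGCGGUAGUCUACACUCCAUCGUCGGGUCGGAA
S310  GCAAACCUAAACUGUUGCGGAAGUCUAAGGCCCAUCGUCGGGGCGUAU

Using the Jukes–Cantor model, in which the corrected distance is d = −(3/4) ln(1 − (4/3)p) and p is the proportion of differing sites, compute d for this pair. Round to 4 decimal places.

Mismatches occur at site 1 (A↔G), site 4 (U↔A), site 5 (G↔A), site 6 (A↔C), site 10 (C↔A), site 12 (U↔C), site 14 (A↔G), site 15 (A↔U), site 21 (U↔A), site 28 (C↔A), site 29 (A↔G), site 30 (C↔G), site 31 (U↔C), site 43 (U↔G), site 46 (G↔U), site 48 (A↔U).
p = 16/48 = 0.333333.
d = −0.75 · ln(1 − (4/3)·0.333333) = −0.75 · ln(0.555556) = −0.75 · (-0.587786) = 0.4408.

0.4408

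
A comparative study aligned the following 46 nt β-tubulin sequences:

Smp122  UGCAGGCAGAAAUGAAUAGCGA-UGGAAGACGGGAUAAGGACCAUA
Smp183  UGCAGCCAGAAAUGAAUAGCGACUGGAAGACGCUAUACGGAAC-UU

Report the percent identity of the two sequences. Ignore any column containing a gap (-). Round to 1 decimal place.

86.4%

Excluding the 2 gap columns leaves 44 comparable sites.
Differing sites — 6:G/C; 33:G/C; 34:G/U; 38:A/C; 42:C/A; 46:A/U.
38 of the 44 comparable sites match, so the percent identity is 38/44 × 100 = 86.4%.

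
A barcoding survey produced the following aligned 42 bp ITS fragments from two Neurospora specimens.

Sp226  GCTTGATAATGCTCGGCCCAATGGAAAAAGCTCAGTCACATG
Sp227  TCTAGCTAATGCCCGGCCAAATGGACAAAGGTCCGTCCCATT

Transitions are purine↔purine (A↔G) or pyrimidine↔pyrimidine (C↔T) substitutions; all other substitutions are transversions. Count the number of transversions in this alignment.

Differing sites — 1:G/T (Tv); 4:T/A (Tv); 6:A/C (Tv); 13:T/C (Ti); 19:C/A (Tv); 26:A/C (Tv); 31:C/G (Tv); 34:A/C (Tv); 38:A/C (Tv); 42:G/T (Tv).
Of the 10 differences, 1 transition and 9 transversions, so the answer is 9.

9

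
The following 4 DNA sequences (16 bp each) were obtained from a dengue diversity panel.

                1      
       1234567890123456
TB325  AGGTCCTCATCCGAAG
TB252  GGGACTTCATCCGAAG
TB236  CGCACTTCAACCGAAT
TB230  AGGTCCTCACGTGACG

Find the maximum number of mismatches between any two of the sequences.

Pairwise Hamming distances:
  TB325 vs TB252: 3
  TB325 vs TB236: 6
  TB325 vs TB230: 4
  TB252 vs TB236: 4
  TB252 vs TB230: 7
  TB236 vs TB230: 9
The largest is 9, between TB236 and TB230.

9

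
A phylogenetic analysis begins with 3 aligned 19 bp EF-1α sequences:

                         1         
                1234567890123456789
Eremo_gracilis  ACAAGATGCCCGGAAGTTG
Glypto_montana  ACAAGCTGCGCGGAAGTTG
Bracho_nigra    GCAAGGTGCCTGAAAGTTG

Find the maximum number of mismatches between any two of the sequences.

Pairwise Hamming distances:
  Eremo_gracilis vs Glypto_montana: 2
  Eremo_gracilis vs Bracho_nigra: 4
  Glypto_montana vs Bracho_nigra: 5
The largest is 5, between Glypto_montana and Bracho_nigra.

5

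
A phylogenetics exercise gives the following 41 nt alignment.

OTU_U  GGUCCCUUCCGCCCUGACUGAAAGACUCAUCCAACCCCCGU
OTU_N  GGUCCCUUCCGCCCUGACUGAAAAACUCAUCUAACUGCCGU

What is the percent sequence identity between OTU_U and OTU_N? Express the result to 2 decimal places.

Differing sites — 24:G/A; 32:C/U; 36:C/U; 37:C/G.
37 of the 41 sites match, so the percent identity is 37/41 × 100 = 90.24%.

90.24%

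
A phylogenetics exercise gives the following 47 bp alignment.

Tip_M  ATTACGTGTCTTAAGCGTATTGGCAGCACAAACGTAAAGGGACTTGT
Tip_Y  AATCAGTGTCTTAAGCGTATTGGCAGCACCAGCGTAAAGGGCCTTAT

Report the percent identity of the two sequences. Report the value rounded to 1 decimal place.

85.1%

The sequences differ at positions 2 (T/A), 4 (A/C), 5 (C/A), 30 (A/C), 32 (A/G), 42 (A/C), 46 (G/A).
40 of the 47 sites match, so the percent identity is 40/47 × 100 = 85.1%.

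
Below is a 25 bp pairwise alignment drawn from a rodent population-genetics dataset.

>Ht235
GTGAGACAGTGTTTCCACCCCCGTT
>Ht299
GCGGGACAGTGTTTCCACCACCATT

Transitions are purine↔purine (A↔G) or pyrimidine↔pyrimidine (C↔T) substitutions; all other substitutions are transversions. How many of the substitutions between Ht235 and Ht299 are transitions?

3

Mismatches occur at site 2 (T/C, transition), site 4 (A/G, transition), site 20 (C/A, transversion), site 23 (G/A, transition).
Of the 4 differences, 3 transitions and 1 transversion, so the answer is 3.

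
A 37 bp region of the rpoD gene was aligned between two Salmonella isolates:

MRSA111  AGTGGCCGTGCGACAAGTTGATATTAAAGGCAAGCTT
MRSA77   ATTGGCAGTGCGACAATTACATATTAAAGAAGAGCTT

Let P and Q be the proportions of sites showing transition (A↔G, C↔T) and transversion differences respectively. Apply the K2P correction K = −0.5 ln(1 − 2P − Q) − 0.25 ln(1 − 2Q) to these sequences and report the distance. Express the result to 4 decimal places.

0.2556

The sequences differ at positions 2 (G/T, transversion), 7 (C/A, transversion), 17 (G/T, transversion), 19 (T/A, transversion), 20 (G/C, transversion), 30 (G/A, transition), 31 (C/A, transversion), 32 (A/G, transition).
Of the 8 differences, 2 transitions and 6 transversions over 37 sites: P = 2/37 = 0.054054, Q = 6/37 = 0.162162.
d = −0.5·ln(0.729730) − 0.25·ln(0.675676) = −0.5·(-0.315081) − 0.25·(-0.392042) = 0.2556.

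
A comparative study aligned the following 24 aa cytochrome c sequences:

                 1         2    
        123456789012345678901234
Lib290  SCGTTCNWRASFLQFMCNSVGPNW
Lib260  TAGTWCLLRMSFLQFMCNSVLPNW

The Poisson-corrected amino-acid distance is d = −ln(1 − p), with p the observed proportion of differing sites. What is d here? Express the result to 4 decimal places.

Differing sites — 1:S/T; 2:C/A; 5:T/W; 7:N/L; 8:W/L; 10:A/M; 21:G/L.
p = 7/24 = 0.291667.
d = −ln(1 − 0.291667) = −ln(0.708333) = 0.3448.

0.3448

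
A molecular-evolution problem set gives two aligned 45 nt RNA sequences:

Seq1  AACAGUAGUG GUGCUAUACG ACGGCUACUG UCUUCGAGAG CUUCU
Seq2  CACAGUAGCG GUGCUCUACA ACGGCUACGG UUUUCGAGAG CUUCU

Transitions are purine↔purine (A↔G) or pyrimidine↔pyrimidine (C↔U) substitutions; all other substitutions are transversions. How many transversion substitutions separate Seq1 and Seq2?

The sequences differ at positions 1 (A/C, transversion), 9 (U/C, transition), 16 (A/C, transversion), 20 (G/A, transition), 29 (U/G, transversion), 32 (C/U, transition).
Of the 6 differences, 3 transitions and 3 transversions, so the answer is 3.

3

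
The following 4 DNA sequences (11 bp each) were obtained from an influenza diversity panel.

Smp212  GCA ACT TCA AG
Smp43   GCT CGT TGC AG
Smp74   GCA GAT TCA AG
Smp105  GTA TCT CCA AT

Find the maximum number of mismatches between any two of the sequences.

Pairwise Hamming distances:
  Smp212 vs Smp43: 5
  Smp212 vs Smp74: 2
  Smp212 vs Smp105: 4
  Smp43 vs Smp74: 5
  Smp43 vs Smp105: 8
  Smp74 vs Smp105: 5
The largest is 8, between Smp43 and Smp105.

8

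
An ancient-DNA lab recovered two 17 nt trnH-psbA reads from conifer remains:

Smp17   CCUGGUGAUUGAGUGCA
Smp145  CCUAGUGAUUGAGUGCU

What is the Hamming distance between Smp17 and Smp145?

Mismatches occur at site 4 (G→A), site 17 (A→U).
That gives 2 mismatches out of 17 aligned sites, so the Hamming distance is 2.

2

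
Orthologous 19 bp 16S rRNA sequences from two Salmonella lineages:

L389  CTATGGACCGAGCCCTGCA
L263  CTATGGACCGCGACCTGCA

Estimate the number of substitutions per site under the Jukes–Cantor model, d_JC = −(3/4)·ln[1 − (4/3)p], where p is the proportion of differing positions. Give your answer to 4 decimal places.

Differing sites — 11:A/C; 13:C/A.
p = 2/19 = 0.105263.
d = −0.75 · ln(1 − (4/3)·0.105263) = −0.75 · ln(0.859649) = −0.75 · (-0.151231) = 0.1134.

0.1134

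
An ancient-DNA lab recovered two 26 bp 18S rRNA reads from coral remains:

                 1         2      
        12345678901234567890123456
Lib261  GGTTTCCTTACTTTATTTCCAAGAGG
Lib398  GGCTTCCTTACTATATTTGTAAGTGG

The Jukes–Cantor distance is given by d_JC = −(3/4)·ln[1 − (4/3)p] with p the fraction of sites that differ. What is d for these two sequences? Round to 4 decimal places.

0.2222

Differing sites — 3:T/C; 13:T/A; 19:C/G; 20:C/T; 24:A/T.
p = 5/26 = 0.192308.
d = −0.75 · ln(1 − (4/3)·0.192308) = −0.75 · ln(0.743589) = −0.75 · (-0.296267) = 0.2222.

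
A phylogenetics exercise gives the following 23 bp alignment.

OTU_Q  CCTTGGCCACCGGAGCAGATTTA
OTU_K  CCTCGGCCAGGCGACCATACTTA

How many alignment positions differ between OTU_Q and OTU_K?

7

The sequences differ at positions 4 (T/C), 10 (C/G), 11 (C/G), 12 (G/C), 15 (G/C), 18 (G/T), 20 (T/C).
That gives 7 mismatches out of 23 aligned sites, so the Hamming distance is 7.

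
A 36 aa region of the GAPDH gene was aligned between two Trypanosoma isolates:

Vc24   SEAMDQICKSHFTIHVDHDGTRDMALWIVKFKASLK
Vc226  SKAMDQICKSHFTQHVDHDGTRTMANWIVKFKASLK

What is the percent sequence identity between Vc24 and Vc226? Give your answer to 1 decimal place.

88.9%

Differing sites — 2:E/K; 14:I/Q; 23:D/T; 26:L/N.
32 of the 36 sites match, so the percent identity is 32/36 × 100 = 88.9%.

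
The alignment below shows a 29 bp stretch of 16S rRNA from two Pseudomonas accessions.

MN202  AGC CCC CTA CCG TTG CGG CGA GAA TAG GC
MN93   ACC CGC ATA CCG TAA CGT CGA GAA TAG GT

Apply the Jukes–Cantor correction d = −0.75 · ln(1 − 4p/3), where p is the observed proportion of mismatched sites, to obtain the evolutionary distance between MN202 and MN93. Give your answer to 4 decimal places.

0.2913

Mismatches occur at site 2 (G/C), site 5 (C/G), site 7 (C/A), site 14 (T/A), site 15 (G/A), site 18 (G/T), site 29 (C/T).
p = 7/29 = 0.241379.
d = −0.75 · ln(1 − (4/3)·0.241379) = −0.75 · ln(0.678161) = −0.75 · (-0.388371) = 0.2913.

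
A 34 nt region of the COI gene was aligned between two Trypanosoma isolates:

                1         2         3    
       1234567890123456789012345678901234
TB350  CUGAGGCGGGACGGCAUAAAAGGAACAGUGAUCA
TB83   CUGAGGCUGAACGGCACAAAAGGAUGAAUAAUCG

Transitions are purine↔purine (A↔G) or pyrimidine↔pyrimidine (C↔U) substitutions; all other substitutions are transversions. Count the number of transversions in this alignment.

Differing sites — 8:G/U (Tv); 10:G/A (Ti); 17:U/C (Ti); 25:A/U (Tv); 26:C/G (Tv); 28:G/A (Ti); 30:G/A (Ti); 34:A/G (Ti).
Of the 8 differences, 5 transitions and 3 transversions, so the answer is 3.

3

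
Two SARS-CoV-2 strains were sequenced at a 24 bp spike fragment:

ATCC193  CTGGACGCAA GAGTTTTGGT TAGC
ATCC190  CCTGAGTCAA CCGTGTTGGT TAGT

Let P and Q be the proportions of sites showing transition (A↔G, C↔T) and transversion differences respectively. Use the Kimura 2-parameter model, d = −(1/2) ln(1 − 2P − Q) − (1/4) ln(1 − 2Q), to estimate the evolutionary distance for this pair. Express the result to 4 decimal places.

0.4428

The sequences differ at positions 2 (T/C, transition), 3 (G/T, transversion), 6 (C/G, transversion), 7 (G/T, transversion), 11 (G/C, transversion), 12 (A/C, transversion), 15 (T/G, transversion), 24 (C/T, transition).
Of the 8 differences, 2 transitions and 6 transversions over 24 sites: P = 2/24 = 0.083333, Q = 6/24 = 0.250000.
d = −0.5·ln(0.583334) − 0.25·ln(0.500000) = −0.5·(-0.538995) − 0.25·(-0.693147) = 0.4428.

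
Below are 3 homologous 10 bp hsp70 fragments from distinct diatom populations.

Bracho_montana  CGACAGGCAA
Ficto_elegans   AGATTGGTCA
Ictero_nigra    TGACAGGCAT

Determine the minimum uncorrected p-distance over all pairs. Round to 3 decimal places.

Pairwise Hamming distances:
  Bracho_montana vs Ficto_elegans: 5
  Bracho_montana vs Ictero_nigra: 2
  Ficto_elegans vs Ictero_nigra: 6
The smallest is 2 mismatches, between Bracho_montana and Ictero_nigra; p = 2/10 = 0.200.

0.200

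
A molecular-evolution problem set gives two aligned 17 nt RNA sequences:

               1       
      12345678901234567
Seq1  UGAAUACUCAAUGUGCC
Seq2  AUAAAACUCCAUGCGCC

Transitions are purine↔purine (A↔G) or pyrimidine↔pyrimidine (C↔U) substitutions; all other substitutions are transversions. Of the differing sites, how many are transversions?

Mismatches occur at site 1 (U/A, transversion), site 2 (G/U, transversion), site 5 (U/A, transversion), site 10 (A/C, transversion), site 14 (U/C, transition).
Of the 5 differences, 1 transition and 4 transversions, so the answer is 4.

4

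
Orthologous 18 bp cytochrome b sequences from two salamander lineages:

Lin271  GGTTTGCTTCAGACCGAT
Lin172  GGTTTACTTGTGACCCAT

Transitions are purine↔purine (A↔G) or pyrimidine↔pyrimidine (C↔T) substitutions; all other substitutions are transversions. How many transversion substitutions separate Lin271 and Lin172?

Differing sites — 6:G/A (Ti); 10:C/G (Tv); 11:A/T (Tv); 16:G/C (Tv).
Of the 4 differences, 1 transition and 3 transversions, so the answer is 3.

3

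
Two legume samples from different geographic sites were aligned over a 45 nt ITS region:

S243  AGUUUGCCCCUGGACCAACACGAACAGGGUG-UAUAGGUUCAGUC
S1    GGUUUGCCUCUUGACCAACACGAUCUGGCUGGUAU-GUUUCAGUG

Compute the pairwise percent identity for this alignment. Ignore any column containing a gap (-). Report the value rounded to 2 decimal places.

81.40%

Excluding the 2 gap columns leaves 43 comparable sites.
Differing sites — 1:A/G; 9:C/U; 12:G/U; 24:A/U; 26:A/U; 29:G/C; 38:G/U; 45:C/G.
35 of the 43 comparable sites match, so the percent identity is 35/43 × 100 = 81.40%.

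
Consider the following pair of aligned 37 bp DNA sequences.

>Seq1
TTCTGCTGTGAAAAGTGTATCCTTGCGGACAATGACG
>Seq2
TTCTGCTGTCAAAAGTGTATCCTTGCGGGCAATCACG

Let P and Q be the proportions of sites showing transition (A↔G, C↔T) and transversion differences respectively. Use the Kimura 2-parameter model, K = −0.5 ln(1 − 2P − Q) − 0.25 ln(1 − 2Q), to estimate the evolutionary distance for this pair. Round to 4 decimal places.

0.0858

Differing sites — 10:G/C (Tv); 29:A/G (Ti); 34:G/C (Tv).
Of the 3 differences, 1 transition and 2 transversions over 37 sites: P = 1/37 = 0.027027, Q = 2/37 = 0.054054.
d = −0.5·ln(0.891892) − 0.25·ln(0.891892) = −0.5·(-0.114410) − 0.25·(-0.114410) = 0.0858.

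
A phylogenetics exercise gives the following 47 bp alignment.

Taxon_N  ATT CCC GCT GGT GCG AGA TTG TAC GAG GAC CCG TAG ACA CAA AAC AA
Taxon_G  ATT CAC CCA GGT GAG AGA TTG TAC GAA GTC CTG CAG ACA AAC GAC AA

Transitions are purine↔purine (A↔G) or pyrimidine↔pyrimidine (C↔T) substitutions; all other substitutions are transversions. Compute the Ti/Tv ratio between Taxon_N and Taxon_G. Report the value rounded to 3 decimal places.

Mismatches occur at site 5 (C↔A, transversion), site 7 (G↔C, transversion), site 9 (T↔A, transversion), site 14 (C↔A, transversion), site 27 (G↔A, transition), site 29 (A↔T, transversion), site 32 (C↔T, transition), site 34 (T↔C, transition), site 40 (C↔A, transversion), site 42 (A↔C, transversion), site 43 (A↔G, transition).
Of the 11 differences, 4 transitions and 7 transversions, so Ti/Tv = 4/7 = 0.571.

0.571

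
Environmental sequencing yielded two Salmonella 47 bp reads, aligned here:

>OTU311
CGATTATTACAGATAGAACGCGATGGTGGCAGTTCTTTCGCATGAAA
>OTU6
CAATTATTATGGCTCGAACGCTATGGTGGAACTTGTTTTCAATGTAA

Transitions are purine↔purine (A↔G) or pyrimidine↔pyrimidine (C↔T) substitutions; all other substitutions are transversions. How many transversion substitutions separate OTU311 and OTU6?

Differing sites — 2:G/A (Ti); 10:C/T (Ti); 11:A/G (Ti); 13:A/C (Tv); 15:A/C (Tv); 22:G/T (Tv); 30:C/A (Tv); 32:G/C (Tv); 35:C/G (Tv); 39:C/T (Ti); 40:G/C (Tv); 41:C/A (Tv); 45:A/T (Tv).
Of the 13 differences, 4 transitions and 9 transversions, so the answer is 9.

9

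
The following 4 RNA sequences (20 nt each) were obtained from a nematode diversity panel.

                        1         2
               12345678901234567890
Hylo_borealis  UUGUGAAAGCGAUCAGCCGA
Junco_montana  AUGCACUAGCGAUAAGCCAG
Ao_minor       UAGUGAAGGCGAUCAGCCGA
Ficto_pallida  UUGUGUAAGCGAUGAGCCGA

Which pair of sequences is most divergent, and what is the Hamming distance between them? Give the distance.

Pairwise Hamming distances:
  Hylo_borealis vs Junco_montana: 8
  Hylo_borealis vs Ao_minor: 2
  Hylo_borealis vs Ficto_pallida: 2
  Junco_montana vs Ao_minor: 10
  Junco_montana vs Ficto_pallida: 8
  Ao_minor vs Ficto_pallida: 4
The largest is 10, between Junco_montana and Ao_minor.

10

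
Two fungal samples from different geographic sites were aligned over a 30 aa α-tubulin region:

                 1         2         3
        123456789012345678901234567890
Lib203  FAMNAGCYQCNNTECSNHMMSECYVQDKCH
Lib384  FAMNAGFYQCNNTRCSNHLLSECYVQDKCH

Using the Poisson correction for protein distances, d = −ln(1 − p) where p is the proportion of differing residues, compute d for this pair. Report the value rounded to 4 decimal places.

Differing sites — 7:C/F; 14:E/R; 19:M/L; 20:M/L.
p = 4/30 = 0.133333.
d = −ln(1 − 0.133333) = −ln(0.866667) = 0.1431.

0.1431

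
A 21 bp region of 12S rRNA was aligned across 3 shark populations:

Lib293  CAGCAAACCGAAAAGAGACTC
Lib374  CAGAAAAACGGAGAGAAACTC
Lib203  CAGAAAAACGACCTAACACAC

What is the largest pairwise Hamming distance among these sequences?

Pairwise Hamming distances:
  Lib293 vs Lib374: 5
  Lib293 vs Lib203: 8
  Lib374 vs Lib203: 7
The largest is 8, between Lib293 and Lib203.

8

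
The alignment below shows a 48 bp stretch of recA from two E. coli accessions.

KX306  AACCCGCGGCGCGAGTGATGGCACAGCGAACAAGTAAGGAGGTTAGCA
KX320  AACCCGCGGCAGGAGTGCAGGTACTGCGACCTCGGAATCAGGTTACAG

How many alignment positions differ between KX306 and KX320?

15

Mismatches occur at site 11 (G→A), site 12 (C→G), site 18 (A→C), site 19 (T→A), site 22 (C→T), site 25 (A→T), site 30 (A→C), site 32 (A→T), site 33 (A→C), site 35 (T→G), site 38 (G→T), site 39 (G→C), site 46 (G→C), site 47 (C→A), site 48 (A→G).
That gives 15 mismatches out of 48 aligned sites, so the Hamming distance is 15.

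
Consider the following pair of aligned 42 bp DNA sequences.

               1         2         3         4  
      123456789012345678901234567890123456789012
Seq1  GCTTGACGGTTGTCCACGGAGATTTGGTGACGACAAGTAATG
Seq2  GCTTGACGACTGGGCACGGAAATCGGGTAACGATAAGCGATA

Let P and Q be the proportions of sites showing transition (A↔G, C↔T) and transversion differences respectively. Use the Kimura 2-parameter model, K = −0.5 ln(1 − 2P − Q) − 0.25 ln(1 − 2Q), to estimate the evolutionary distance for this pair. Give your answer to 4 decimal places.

0.3851

The sequences differ at positions 9 (G/A, transition), 10 (T/C, transition), 13 (T/G, transversion), 14 (C/G, transversion), 21 (G/A, transition), 24 (T/C, transition), 25 (T/G, transversion), 29 (G/A, transition), 34 (C/T, transition), 38 (T/C, transition), 39 (A/G, transition), 42 (G/A, transition).
Of the 12 differences, 9 transitions and 3 transversions over 42 sites: P = 9/42 = 0.214286, Q = 3/42 = 0.071429.
d = −0.5·ln(0.499999) − 0.25·ln(0.857142) = −0.5·(-0.693149) − 0.25·(-0.154152) = 0.3851.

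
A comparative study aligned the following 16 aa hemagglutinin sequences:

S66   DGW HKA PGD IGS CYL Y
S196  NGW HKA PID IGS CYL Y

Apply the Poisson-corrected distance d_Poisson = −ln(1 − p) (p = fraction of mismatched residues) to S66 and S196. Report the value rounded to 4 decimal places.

0.1335

Mismatches occur at site 1 (D→N), site 8 (G→I).
p = 2/16 = 0.125000.
d = −ln(1 − 0.125000) = −ln(0.875000) = 0.1335.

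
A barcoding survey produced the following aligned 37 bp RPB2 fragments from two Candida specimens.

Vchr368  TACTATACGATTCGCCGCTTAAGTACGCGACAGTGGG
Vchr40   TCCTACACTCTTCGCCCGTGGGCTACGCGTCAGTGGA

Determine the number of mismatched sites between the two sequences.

Mismatches occur at site 2 (A/C), site 6 (T/C), site 9 (G/T), site 10 (A/C), site 17 (G/C), site 18 (C/G), site 20 (T/G), site 21 (A/G), site 22 (A/G), site 23 (G/C), site 30 (A/T), site 37 (G/A).
That gives 12 mismatches out of 37 aligned sites, so the Hamming distance is 12.

12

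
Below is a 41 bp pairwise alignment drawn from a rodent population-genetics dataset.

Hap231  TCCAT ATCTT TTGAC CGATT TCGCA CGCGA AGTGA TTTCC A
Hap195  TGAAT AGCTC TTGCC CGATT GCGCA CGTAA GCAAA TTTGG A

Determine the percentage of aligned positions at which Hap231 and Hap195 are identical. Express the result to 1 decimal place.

Differing sites — 2:C/G; 3:C/A; 7:T/G; 10:T/C; 14:A/C; 21:T/G; 28:C/T; 29:G/A; 31:A/G; 32:G/C; 33:T/A; 34:G/A; 39:C/G; 40:C/G.
27 of the 41 sites match, so the percent identity is 27/41 × 100 = 65.9%.

65.9%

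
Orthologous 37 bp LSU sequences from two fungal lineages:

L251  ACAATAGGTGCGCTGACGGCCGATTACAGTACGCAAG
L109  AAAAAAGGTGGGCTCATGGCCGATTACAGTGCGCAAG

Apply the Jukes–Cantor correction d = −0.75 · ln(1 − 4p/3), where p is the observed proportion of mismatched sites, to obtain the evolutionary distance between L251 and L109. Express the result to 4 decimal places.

0.1827

Differing sites — 2:C/A; 5:T/A; 11:C/G; 15:G/C; 17:C/T; 31:A/G.
p = 6/37 = 0.162162.
d = −0.75 · ln(1 − (4/3)·0.162162) = −0.75 · ln(0.783784) = −0.75 · (-0.243622) = 0.1827.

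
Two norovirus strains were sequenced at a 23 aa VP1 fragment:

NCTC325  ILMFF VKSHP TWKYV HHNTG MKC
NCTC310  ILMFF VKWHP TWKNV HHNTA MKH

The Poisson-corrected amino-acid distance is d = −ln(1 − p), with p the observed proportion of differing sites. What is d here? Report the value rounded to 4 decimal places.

Mismatches occur at site 8 (S↔W), site 14 (Y↔N), site 20 (G↔A), site 23 (C↔H).
p = 4/23 = 0.173913.
d = −ln(1 − 0.173913) = −ln(0.826087) = 0.1911.

0.1911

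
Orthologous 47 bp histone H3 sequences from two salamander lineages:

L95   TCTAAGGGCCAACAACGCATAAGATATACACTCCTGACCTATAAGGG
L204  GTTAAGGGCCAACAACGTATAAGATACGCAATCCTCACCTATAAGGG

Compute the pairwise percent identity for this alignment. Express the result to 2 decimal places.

85.11%

Mismatches occur at site 1 (T→G), site 2 (C→T), site 18 (C→T), site 27 (T→C), site 28 (A→G), site 31 (C→A), site 36 (G→C).
40 of the 47 sites match, so the percent identity is 40/47 × 100 = 85.11%.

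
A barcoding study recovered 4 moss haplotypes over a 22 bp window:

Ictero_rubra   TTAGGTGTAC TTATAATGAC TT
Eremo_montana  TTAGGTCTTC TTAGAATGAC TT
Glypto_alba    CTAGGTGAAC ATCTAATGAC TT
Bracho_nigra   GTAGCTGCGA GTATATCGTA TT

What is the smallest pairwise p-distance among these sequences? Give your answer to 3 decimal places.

0.136

Pairwise Hamming distances:
  Ictero_rubra vs Eremo_montana: 3
  Ictero_rubra vs Glypto_alba: 4
  Ictero_rubra vs Bracho_nigra: 10
  Eremo_montana vs Glypto_alba: 7
  Eremo_montana vs Bracho_nigra: 12
  Glypto_alba vs Bracho_nigra: 11
The smallest is 3 mismatches, between Ictero_rubra and Eremo_montana; p = 3/22 = 0.136.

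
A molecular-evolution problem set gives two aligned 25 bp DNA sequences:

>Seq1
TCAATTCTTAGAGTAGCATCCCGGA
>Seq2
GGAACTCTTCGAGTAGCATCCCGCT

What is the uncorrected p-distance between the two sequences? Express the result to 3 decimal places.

The sequences differ at positions 1 (T/G), 2 (C/G), 5 (T/C), 10 (A/C), 24 (G/C), 25 (A/T).
There are 6 differences over 25 sites, so p = 6/25 = 0.240.

0.240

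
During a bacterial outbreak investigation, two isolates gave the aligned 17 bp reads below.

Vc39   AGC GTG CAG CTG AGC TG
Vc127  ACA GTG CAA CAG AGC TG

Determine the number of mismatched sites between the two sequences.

4

Mismatches occur at site 2 (G→C), site 3 (C→A), site 9 (G→A), site 11 (T→A).
That gives 4 mismatches out of 17 aligned sites, so the Hamming distance is 4.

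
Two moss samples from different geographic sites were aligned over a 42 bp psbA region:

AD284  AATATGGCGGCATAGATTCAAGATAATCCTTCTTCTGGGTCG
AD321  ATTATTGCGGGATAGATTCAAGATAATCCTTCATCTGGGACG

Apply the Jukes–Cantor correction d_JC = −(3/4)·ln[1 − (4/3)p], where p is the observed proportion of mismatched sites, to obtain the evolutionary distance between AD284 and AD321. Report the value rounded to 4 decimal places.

0.1296

Differing sites — 2:A/T; 6:G/T; 11:C/G; 33:T/A; 40:T/A.
p = 5/42 = 0.119048.
d = −0.75 · ln(1 − (4/3)·0.119048) = −0.75 · ln(0.841269) = −0.75 · (-0.172844) = 0.1296.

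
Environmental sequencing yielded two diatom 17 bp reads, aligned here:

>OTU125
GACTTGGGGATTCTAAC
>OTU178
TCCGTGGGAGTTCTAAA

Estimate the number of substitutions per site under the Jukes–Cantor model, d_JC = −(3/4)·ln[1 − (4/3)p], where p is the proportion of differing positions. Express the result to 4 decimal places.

The sequences differ at positions 1 (G/T), 2 (A/C), 4 (T/G), 9 (G/A), 10 (A/G), 17 (C/A).
p = 6/17 = 0.352941.
d = −0.75 · ln(1 − (4/3)·0.352941) = −0.75 · ln(0.529412) = −0.75 · (-0.635988) = 0.4770.

0.4770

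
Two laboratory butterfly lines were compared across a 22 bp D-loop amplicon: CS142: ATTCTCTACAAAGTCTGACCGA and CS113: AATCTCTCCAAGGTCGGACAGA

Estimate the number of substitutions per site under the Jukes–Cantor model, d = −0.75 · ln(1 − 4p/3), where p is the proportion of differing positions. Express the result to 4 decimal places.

Mismatches occur at site 2 (T/A), site 8 (A/C), site 12 (A/G), site 16 (T/G), site 20 (C/A).
p = 5/22 = 0.227273.
d = −0.75 · ln(1 − (4/3)·0.227273) = −0.75 · ln(0.696969) = −0.75 · (-0.361014) = 0.2708.

0.2708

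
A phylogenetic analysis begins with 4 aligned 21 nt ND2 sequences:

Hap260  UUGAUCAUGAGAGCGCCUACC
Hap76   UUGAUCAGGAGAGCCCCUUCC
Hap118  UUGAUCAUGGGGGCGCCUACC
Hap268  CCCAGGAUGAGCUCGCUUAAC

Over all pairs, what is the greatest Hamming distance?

Pairwise Hamming distances:
  Hap260 vs Hap76: 3
  Hap260 vs Hap118: 2
  Hap260 vs Hap268: 9
  Hap76 vs Hap118: 5
  Hap76 vs Hap268: 12
  Hap118 vs Hap268: 10
The largest is 12, between Hap76 and Hap268.

12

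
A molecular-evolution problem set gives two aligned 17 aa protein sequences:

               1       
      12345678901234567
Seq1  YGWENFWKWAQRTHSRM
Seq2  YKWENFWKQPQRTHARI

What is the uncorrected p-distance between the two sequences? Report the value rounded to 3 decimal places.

0.294

The sequences differ at positions 2 (G/K), 9 (W/Q), 10 (A/P), 15 (S/A), 17 (M/I).
There are 5 differences over 17 sites, so p = 5/17 = 0.294.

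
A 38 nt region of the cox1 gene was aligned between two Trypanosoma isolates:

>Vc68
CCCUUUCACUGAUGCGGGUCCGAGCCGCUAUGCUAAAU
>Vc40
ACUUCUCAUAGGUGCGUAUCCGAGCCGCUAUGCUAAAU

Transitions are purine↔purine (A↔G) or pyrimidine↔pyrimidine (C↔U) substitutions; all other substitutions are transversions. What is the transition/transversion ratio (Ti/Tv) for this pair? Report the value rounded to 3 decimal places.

1.667

Differing sites — 1:C/A (Tv); 3:C/U (Ti); 5:U/C (Ti); 9:C/U (Ti); 10:U/A (Tv); 12:A/G (Ti); 17:G/U (Tv); 18:G/A (Ti).
Of the 8 differences, 5 transitions and 3 transversions, so Ti/Tv = 5/3 = 1.667.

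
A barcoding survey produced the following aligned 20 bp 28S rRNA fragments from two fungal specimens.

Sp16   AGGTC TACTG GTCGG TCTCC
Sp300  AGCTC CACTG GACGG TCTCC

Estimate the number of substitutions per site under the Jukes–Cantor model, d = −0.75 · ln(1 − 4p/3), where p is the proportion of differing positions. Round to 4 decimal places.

Differing sites — 3:G/C; 6:T/C; 12:T/A.
p = 3/20 = 0.150000.
d = −0.75 · ln(1 − (4/3)·0.150000) = −0.75 · ln(0.800000) = −0.75 · (-0.223144) = 0.1674.

0.1674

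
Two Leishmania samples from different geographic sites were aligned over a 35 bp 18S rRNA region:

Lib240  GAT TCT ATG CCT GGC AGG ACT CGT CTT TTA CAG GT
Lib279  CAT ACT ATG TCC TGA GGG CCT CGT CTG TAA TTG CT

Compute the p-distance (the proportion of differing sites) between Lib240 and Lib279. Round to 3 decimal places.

0.371

Differing sites — 1:G/C; 4:T/A; 10:C/T; 12:T/C; 13:G/T; 15:C/A; 16:A/G; 19:A/C; 27:T/G; 29:T/A; 31:C/T; 32:A/T; 34:G/C.
There are 13 differences over 35 sites, so p = 13/35 = 0.371.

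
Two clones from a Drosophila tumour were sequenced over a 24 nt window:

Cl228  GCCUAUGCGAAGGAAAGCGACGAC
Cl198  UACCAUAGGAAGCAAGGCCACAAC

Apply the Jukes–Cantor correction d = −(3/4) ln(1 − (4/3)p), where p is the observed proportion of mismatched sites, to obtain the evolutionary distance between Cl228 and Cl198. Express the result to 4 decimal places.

0.5199

Mismatches occur at site 1 (G/U), site 2 (C/A), site 4 (U/C), site 7 (G/A), site 8 (C/G), site 13 (G/C), site 16 (A/G), site 19 (G/C), site 22 (G/A).
p = 9/24 = 0.375000.
d = −0.75 · ln(1 − (4/3)·0.375000) = −0.75 · ln(0.500000) = −0.75 · (-0.693147) = 0.5199.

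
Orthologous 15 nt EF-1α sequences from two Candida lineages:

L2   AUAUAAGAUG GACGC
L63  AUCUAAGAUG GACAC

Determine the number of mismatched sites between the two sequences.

Differing sites — 3:A/C; 14:G/A.
That gives 2 mismatches out of 15 aligned sites, so the Hamming distance is 2.

2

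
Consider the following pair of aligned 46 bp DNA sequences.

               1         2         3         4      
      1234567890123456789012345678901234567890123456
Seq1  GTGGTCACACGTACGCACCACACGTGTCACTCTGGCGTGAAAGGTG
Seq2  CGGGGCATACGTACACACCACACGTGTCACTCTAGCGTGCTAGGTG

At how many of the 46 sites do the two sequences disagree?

8

Differing sites — 1:G/C; 2:T/G; 5:T/G; 8:C/T; 15:G/A; 34:G/A; 40:A/C; 41:A/T.
That gives 8 mismatches out of 46 aligned sites, so the Hamming distance is 8.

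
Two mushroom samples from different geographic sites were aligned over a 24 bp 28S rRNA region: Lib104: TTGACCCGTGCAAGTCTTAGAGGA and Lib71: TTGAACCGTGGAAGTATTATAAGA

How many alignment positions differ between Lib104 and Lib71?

5

The sequences differ at positions 5 (C/A), 11 (C/G), 16 (C/A), 20 (G/T), 22 (G/A).
That gives 5 mismatches out of 24 aligned sites, so the Hamming distance is 5.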